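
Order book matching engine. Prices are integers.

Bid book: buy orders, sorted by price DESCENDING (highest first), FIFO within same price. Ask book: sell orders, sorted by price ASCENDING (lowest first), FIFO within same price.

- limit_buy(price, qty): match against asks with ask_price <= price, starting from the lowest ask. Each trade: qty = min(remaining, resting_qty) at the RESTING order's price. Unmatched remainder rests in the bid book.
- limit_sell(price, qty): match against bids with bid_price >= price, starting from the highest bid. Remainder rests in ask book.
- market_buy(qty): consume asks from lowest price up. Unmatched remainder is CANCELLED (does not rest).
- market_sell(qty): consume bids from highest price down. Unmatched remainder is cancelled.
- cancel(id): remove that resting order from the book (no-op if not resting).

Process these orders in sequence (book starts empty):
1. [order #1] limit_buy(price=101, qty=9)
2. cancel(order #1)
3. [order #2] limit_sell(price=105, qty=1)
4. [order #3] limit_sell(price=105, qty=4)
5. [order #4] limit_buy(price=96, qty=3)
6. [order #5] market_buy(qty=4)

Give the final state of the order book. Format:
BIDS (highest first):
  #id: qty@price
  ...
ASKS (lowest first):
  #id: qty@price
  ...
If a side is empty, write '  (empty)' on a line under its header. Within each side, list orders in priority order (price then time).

Answer: BIDS (highest first):
  #4: 3@96
ASKS (lowest first):
  #3: 1@105

Derivation:
After op 1 [order #1] limit_buy(price=101, qty=9): fills=none; bids=[#1:9@101] asks=[-]
After op 2 cancel(order #1): fills=none; bids=[-] asks=[-]
After op 3 [order #2] limit_sell(price=105, qty=1): fills=none; bids=[-] asks=[#2:1@105]
After op 4 [order #3] limit_sell(price=105, qty=4): fills=none; bids=[-] asks=[#2:1@105 #3:4@105]
After op 5 [order #4] limit_buy(price=96, qty=3): fills=none; bids=[#4:3@96] asks=[#2:1@105 #3:4@105]
After op 6 [order #5] market_buy(qty=4): fills=#5x#2:1@105 #5x#3:3@105; bids=[#4:3@96] asks=[#3:1@105]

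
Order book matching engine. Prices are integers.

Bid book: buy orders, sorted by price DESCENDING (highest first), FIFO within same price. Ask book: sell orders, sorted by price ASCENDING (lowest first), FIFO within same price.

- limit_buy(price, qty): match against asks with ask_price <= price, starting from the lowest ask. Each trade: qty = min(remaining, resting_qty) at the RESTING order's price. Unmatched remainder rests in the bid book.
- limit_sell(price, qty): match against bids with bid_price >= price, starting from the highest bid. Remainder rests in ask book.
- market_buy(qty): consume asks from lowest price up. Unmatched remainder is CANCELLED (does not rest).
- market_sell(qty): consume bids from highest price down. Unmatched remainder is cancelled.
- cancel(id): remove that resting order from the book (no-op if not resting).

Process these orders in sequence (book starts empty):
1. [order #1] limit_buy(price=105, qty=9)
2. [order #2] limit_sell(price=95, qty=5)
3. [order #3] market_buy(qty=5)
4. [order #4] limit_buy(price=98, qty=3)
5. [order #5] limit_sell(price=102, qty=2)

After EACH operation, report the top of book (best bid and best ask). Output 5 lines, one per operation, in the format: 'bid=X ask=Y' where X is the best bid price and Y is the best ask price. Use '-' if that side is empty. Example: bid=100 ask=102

Answer: bid=105 ask=-
bid=105 ask=-
bid=105 ask=-
bid=105 ask=-
bid=105 ask=-

Derivation:
After op 1 [order #1] limit_buy(price=105, qty=9): fills=none; bids=[#1:9@105] asks=[-]
After op 2 [order #2] limit_sell(price=95, qty=5): fills=#1x#2:5@105; bids=[#1:4@105] asks=[-]
After op 3 [order #3] market_buy(qty=5): fills=none; bids=[#1:4@105] asks=[-]
After op 4 [order #4] limit_buy(price=98, qty=3): fills=none; bids=[#1:4@105 #4:3@98] asks=[-]
After op 5 [order #5] limit_sell(price=102, qty=2): fills=#1x#5:2@105; bids=[#1:2@105 #4:3@98] asks=[-]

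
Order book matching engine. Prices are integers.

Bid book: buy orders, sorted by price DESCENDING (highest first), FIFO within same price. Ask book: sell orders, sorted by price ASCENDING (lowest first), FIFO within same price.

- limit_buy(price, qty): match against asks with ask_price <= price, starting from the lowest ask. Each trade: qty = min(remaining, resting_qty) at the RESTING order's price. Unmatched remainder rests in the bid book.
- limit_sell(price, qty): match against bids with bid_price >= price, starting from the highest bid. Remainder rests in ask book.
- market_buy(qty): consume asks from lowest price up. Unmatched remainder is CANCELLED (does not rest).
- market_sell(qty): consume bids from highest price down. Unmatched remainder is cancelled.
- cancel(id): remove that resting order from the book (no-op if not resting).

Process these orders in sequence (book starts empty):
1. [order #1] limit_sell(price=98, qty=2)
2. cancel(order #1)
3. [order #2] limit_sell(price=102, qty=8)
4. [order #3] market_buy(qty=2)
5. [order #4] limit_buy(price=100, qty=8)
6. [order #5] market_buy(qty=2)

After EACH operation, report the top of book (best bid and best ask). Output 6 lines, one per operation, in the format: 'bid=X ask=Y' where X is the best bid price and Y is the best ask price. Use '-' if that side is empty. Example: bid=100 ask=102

After op 1 [order #1] limit_sell(price=98, qty=2): fills=none; bids=[-] asks=[#1:2@98]
After op 2 cancel(order #1): fills=none; bids=[-] asks=[-]
After op 3 [order #2] limit_sell(price=102, qty=8): fills=none; bids=[-] asks=[#2:8@102]
After op 4 [order #3] market_buy(qty=2): fills=#3x#2:2@102; bids=[-] asks=[#2:6@102]
After op 5 [order #4] limit_buy(price=100, qty=8): fills=none; bids=[#4:8@100] asks=[#2:6@102]
After op 6 [order #5] market_buy(qty=2): fills=#5x#2:2@102; bids=[#4:8@100] asks=[#2:4@102]

Answer: bid=- ask=98
bid=- ask=-
bid=- ask=102
bid=- ask=102
bid=100 ask=102
bid=100 ask=102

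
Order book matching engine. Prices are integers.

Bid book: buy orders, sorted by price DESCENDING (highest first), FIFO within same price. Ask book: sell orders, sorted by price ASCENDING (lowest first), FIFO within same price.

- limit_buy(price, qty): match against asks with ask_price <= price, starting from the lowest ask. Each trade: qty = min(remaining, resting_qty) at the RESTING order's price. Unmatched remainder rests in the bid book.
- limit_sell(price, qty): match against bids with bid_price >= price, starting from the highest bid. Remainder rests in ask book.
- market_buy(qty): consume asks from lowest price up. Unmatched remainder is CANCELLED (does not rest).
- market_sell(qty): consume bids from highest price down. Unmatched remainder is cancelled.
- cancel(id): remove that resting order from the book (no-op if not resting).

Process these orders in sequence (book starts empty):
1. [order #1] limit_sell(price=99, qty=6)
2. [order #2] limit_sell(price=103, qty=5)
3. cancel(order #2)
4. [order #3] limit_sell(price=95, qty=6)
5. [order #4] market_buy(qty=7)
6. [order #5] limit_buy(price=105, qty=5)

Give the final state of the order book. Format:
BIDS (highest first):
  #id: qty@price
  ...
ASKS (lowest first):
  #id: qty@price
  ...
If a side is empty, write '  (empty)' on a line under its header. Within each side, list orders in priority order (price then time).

Answer: BIDS (highest first):
  (empty)
ASKS (lowest first):
  (empty)

Derivation:
After op 1 [order #1] limit_sell(price=99, qty=6): fills=none; bids=[-] asks=[#1:6@99]
After op 2 [order #2] limit_sell(price=103, qty=5): fills=none; bids=[-] asks=[#1:6@99 #2:5@103]
After op 3 cancel(order #2): fills=none; bids=[-] asks=[#1:6@99]
After op 4 [order #3] limit_sell(price=95, qty=6): fills=none; bids=[-] asks=[#3:6@95 #1:6@99]
After op 5 [order #4] market_buy(qty=7): fills=#4x#3:6@95 #4x#1:1@99; bids=[-] asks=[#1:5@99]
After op 6 [order #5] limit_buy(price=105, qty=5): fills=#5x#1:5@99; bids=[-] asks=[-]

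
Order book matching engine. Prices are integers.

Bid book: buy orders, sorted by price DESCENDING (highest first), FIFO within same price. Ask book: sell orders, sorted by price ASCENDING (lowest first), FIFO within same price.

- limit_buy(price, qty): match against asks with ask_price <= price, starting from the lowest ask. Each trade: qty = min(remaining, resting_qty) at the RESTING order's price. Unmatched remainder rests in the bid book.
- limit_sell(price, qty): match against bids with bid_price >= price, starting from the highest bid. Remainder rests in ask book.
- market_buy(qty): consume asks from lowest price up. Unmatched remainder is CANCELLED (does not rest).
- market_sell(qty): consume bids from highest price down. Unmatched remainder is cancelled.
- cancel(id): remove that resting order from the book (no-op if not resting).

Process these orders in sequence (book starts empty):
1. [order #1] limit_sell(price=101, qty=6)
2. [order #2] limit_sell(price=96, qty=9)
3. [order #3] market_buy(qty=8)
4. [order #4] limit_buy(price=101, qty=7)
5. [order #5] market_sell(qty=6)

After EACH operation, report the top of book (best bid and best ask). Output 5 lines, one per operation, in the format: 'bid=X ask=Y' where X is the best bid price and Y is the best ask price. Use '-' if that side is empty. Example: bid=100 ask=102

After op 1 [order #1] limit_sell(price=101, qty=6): fills=none; bids=[-] asks=[#1:6@101]
After op 2 [order #2] limit_sell(price=96, qty=9): fills=none; bids=[-] asks=[#2:9@96 #1:6@101]
After op 3 [order #3] market_buy(qty=8): fills=#3x#2:8@96; bids=[-] asks=[#2:1@96 #1:6@101]
After op 4 [order #4] limit_buy(price=101, qty=7): fills=#4x#2:1@96 #4x#1:6@101; bids=[-] asks=[-]
After op 5 [order #5] market_sell(qty=6): fills=none; bids=[-] asks=[-]

Answer: bid=- ask=101
bid=- ask=96
bid=- ask=96
bid=- ask=-
bid=- ask=-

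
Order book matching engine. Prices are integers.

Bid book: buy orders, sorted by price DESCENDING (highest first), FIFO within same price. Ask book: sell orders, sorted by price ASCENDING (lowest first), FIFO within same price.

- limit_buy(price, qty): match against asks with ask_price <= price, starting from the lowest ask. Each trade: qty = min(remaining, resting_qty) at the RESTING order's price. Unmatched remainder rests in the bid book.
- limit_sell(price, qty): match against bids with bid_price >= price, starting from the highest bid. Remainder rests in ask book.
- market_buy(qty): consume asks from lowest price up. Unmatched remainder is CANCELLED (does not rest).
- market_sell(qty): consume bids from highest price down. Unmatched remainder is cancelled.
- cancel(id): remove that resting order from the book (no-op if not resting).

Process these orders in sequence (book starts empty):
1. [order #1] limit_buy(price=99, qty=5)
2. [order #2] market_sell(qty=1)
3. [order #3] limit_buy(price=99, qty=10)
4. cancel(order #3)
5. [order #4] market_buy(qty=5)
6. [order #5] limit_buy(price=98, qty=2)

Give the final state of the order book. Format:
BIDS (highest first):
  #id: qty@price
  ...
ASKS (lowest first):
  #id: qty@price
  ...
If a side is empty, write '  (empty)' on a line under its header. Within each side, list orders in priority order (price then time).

After op 1 [order #1] limit_buy(price=99, qty=5): fills=none; bids=[#1:5@99] asks=[-]
After op 2 [order #2] market_sell(qty=1): fills=#1x#2:1@99; bids=[#1:4@99] asks=[-]
After op 3 [order #3] limit_buy(price=99, qty=10): fills=none; bids=[#1:4@99 #3:10@99] asks=[-]
After op 4 cancel(order #3): fills=none; bids=[#1:4@99] asks=[-]
After op 5 [order #4] market_buy(qty=5): fills=none; bids=[#1:4@99] asks=[-]
After op 6 [order #5] limit_buy(price=98, qty=2): fills=none; bids=[#1:4@99 #5:2@98] asks=[-]

Answer: BIDS (highest first):
  #1: 4@99
  #5: 2@98
ASKS (lowest first):
  (empty)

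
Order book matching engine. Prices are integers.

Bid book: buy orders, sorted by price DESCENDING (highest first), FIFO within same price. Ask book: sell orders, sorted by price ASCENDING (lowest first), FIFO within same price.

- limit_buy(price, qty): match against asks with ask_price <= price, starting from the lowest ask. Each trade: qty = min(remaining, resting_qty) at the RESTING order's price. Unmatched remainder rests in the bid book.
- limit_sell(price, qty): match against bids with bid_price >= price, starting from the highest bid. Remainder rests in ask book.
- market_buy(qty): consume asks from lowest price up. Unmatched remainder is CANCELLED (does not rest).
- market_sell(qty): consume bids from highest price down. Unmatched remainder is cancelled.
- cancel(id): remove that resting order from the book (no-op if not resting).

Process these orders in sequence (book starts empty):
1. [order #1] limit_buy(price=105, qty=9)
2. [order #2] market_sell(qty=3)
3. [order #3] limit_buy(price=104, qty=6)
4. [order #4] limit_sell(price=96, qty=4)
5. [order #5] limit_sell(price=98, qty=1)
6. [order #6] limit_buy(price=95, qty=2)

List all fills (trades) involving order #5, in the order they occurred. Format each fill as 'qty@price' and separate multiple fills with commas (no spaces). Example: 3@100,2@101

After op 1 [order #1] limit_buy(price=105, qty=9): fills=none; bids=[#1:9@105] asks=[-]
After op 2 [order #2] market_sell(qty=3): fills=#1x#2:3@105; bids=[#1:6@105] asks=[-]
After op 3 [order #3] limit_buy(price=104, qty=6): fills=none; bids=[#1:6@105 #3:6@104] asks=[-]
After op 4 [order #4] limit_sell(price=96, qty=4): fills=#1x#4:4@105; bids=[#1:2@105 #3:6@104] asks=[-]
After op 5 [order #5] limit_sell(price=98, qty=1): fills=#1x#5:1@105; bids=[#1:1@105 #3:6@104] asks=[-]
After op 6 [order #6] limit_buy(price=95, qty=2): fills=none; bids=[#1:1@105 #3:6@104 #6:2@95] asks=[-]

Answer: 1@105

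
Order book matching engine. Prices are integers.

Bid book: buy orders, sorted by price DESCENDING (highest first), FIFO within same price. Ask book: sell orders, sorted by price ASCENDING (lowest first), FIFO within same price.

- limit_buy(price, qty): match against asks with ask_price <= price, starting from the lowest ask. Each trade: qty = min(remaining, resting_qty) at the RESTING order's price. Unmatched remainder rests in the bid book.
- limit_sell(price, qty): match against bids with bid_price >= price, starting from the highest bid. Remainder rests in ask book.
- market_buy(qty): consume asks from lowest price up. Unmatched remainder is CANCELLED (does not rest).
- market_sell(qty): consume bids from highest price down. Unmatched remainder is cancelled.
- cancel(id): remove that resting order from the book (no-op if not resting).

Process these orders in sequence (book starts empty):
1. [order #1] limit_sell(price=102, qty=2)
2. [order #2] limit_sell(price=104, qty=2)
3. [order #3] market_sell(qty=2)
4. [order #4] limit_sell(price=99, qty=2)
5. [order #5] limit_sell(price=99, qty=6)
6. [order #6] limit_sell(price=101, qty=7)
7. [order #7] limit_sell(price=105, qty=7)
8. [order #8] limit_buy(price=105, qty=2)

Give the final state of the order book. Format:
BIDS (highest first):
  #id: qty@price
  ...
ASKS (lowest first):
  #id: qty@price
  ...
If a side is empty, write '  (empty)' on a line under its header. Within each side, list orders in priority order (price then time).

After op 1 [order #1] limit_sell(price=102, qty=2): fills=none; bids=[-] asks=[#1:2@102]
After op 2 [order #2] limit_sell(price=104, qty=2): fills=none; bids=[-] asks=[#1:2@102 #2:2@104]
After op 3 [order #3] market_sell(qty=2): fills=none; bids=[-] asks=[#1:2@102 #2:2@104]
After op 4 [order #4] limit_sell(price=99, qty=2): fills=none; bids=[-] asks=[#4:2@99 #1:2@102 #2:2@104]
After op 5 [order #5] limit_sell(price=99, qty=6): fills=none; bids=[-] asks=[#4:2@99 #5:6@99 #1:2@102 #2:2@104]
After op 6 [order #6] limit_sell(price=101, qty=7): fills=none; bids=[-] asks=[#4:2@99 #5:6@99 #6:7@101 #1:2@102 #2:2@104]
After op 7 [order #7] limit_sell(price=105, qty=7): fills=none; bids=[-] asks=[#4:2@99 #5:6@99 #6:7@101 #1:2@102 #2:2@104 #7:7@105]
After op 8 [order #8] limit_buy(price=105, qty=2): fills=#8x#4:2@99; bids=[-] asks=[#5:6@99 #6:7@101 #1:2@102 #2:2@104 #7:7@105]

Answer: BIDS (highest first):
  (empty)
ASKS (lowest first):
  #5: 6@99
  #6: 7@101
  #1: 2@102
  #2: 2@104
  #7: 7@105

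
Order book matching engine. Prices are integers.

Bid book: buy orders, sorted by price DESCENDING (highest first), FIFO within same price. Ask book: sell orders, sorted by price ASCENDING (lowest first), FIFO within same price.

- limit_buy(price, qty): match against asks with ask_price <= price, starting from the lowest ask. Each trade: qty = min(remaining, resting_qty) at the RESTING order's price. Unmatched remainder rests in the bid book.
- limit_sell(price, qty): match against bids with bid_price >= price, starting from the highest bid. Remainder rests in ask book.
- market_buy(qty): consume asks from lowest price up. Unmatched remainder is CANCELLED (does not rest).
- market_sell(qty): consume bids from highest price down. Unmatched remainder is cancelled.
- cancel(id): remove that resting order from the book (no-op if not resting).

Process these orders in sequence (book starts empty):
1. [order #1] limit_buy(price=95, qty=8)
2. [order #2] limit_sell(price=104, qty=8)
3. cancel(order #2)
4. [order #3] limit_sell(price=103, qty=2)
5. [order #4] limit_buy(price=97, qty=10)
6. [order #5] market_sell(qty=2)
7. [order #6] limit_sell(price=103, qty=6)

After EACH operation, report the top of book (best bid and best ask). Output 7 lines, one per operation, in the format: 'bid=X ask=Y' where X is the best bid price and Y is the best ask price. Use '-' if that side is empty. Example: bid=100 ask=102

After op 1 [order #1] limit_buy(price=95, qty=8): fills=none; bids=[#1:8@95] asks=[-]
After op 2 [order #2] limit_sell(price=104, qty=8): fills=none; bids=[#1:8@95] asks=[#2:8@104]
After op 3 cancel(order #2): fills=none; bids=[#1:8@95] asks=[-]
After op 4 [order #3] limit_sell(price=103, qty=2): fills=none; bids=[#1:8@95] asks=[#3:2@103]
After op 5 [order #4] limit_buy(price=97, qty=10): fills=none; bids=[#4:10@97 #1:8@95] asks=[#3:2@103]
After op 6 [order #5] market_sell(qty=2): fills=#4x#5:2@97; bids=[#4:8@97 #1:8@95] asks=[#3:2@103]
After op 7 [order #6] limit_sell(price=103, qty=6): fills=none; bids=[#4:8@97 #1:8@95] asks=[#3:2@103 #6:6@103]

Answer: bid=95 ask=-
bid=95 ask=104
bid=95 ask=-
bid=95 ask=103
bid=97 ask=103
bid=97 ask=103
bid=97 ask=103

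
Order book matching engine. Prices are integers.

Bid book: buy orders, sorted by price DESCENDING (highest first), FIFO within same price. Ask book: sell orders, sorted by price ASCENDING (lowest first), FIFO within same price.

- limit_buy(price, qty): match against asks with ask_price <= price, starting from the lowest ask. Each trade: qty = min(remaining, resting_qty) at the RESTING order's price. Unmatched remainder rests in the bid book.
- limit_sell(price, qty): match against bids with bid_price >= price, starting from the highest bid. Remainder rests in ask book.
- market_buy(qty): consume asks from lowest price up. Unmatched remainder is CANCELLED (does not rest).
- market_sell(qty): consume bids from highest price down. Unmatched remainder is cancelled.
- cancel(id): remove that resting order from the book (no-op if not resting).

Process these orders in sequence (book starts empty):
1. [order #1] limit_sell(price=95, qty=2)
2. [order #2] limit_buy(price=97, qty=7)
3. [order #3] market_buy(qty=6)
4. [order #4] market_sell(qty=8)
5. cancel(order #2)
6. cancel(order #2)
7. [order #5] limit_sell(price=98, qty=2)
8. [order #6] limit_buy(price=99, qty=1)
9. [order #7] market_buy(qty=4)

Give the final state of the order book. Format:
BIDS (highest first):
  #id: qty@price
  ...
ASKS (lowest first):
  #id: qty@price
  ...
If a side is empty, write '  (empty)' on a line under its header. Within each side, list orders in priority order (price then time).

Answer: BIDS (highest first):
  (empty)
ASKS (lowest first):
  (empty)

Derivation:
After op 1 [order #1] limit_sell(price=95, qty=2): fills=none; bids=[-] asks=[#1:2@95]
After op 2 [order #2] limit_buy(price=97, qty=7): fills=#2x#1:2@95; bids=[#2:5@97] asks=[-]
After op 3 [order #3] market_buy(qty=6): fills=none; bids=[#2:5@97] asks=[-]
After op 4 [order #4] market_sell(qty=8): fills=#2x#4:5@97; bids=[-] asks=[-]
After op 5 cancel(order #2): fills=none; bids=[-] asks=[-]
After op 6 cancel(order #2): fills=none; bids=[-] asks=[-]
After op 7 [order #5] limit_sell(price=98, qty=2): fills=none; bids=[-] asks=[#5:2@98]
After op 8 [order #6] limit_buy(price=99, qty=1): fills=#6x#5:1@98; bids=[-] asks=[#5:1@98]
After op 9 [order #7] market_buy(qty=4): fills=#7x#5:1@98; bids=[-] asks=[-]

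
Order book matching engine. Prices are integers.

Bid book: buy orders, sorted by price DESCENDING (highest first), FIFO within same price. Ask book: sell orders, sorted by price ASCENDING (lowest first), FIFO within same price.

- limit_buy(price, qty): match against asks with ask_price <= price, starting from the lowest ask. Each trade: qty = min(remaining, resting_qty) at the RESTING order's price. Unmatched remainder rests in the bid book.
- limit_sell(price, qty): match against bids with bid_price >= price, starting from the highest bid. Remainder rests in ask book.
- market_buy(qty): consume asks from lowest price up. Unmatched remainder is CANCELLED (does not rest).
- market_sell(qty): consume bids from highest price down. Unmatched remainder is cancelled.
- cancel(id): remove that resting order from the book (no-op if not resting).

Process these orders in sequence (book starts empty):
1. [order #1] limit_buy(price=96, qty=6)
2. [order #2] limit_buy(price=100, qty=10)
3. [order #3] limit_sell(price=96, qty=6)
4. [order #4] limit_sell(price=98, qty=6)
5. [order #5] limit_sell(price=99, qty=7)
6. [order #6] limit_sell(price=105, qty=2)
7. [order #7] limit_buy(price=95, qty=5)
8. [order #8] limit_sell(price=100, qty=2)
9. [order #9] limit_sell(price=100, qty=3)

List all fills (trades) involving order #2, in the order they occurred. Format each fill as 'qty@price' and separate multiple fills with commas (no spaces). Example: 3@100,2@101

After op 1 [order #1] limit_buy(price=96, qty=6): fills=none; bids=[#1:6@96] asks=[-]
After op 2 [order #2] limit_buy(price=100, qty=10): fills=none; bids=[#2:10@100 #1:6@96] asks=[-]
After op 3 [order #3] limit_sell(price=96, qty=6): fills=#2x#3:6@100; bids=[#2:4@100 #1:6@96] asks=[-]
After op 4 [order #4] limit_sell(price=98, qty=6): fills=#2x#4:4@100; bids=[#1:6@96] asks=[#4:2@98]
After op 5 [order #5] limit_sell(price=99, qty=7): fills=none; bids=[#1:6@96] asks=[#4:2@98 #5:7@99]
After op 6 [order #6] limit_sell(price=105, qty=2): fills=none; bids=[#1:6@96] asks=[#4:2@98 #5:7@99 #6:2@105]
After op 7 [order #7] limit_buy(price=95, qty=5): fills=none; bids=[#1:6@96 #7:5@95] asks=[#4:2@98 #5:7@99 #6:2@105]
After op 8 [order #8] limit_sell(price=100, qty=2): fills=none; bids=[#1:6@96 #7:5@95] asks=[#4:2@98 #5:7@99 #8:2@100 #6:2@105]
After op 9 [order #9] limit_sell(price=100, qty=3): fills=none; bids=[#1:6@96 #7:5@95] asks=[#4:2@98 #5:7@99 #8:2@100 #9:3@100 #6:2@105]

Answer: 6@100,4@100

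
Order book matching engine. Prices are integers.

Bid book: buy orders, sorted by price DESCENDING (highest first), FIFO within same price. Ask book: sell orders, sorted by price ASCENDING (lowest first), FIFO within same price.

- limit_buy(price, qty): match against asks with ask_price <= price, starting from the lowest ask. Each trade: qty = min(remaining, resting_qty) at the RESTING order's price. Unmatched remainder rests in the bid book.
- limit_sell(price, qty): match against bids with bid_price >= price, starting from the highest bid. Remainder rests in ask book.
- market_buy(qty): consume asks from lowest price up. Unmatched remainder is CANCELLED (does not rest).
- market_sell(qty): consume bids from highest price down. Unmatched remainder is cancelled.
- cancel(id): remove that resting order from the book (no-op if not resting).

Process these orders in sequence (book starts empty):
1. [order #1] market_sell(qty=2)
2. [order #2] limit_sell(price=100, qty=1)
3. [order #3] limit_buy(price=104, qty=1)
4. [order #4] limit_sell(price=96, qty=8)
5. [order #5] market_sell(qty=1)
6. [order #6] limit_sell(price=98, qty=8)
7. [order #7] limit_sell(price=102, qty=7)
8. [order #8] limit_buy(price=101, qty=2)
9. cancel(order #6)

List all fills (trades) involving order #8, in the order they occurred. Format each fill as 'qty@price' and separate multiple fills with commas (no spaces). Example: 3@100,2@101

Answer: 2@96

Derivation:
After op 1 [order #1] market_sell(qty=2): fills=none; bids=[-] asks=[-]
After op 2 [order #2] limit_sell(price=100, qty=1): fills=none; bids=[-] asks=[#2:1@100]
After op 3 [order #3] limit_buy(price=104, qty=1): fills=#3x#2:1@100; bids=[-] asks=[-]
After op 4 [order #4] limit_sell(price=96, qty=8): fills=none; bids=[-] asks=[#4:8@96]
After op 5 [order #5] market_sell(qty=1): fills=none; bids=[-] asks=[#4:8@96]
After op 6 [order #6] limit_sell(price=98, qty=8): fills=none; bids=[-] asks=[#4:8@96 #6:8@98]
After op 7 [order #7] limit_sell(price=102, qty=7): fills=none; bids=[-] asks=[#4:8@96 #6:8@98 #7:7@102]
After op 8 [order #8] limit_buy(price=101, qty=2): fills=#8x#4:2@96; bids=[-] asks=[#4:6@96 #6:8@98 #7:7@102]
After op 9 cancel(order #6): fills=none; bids=[-] asks=[#4:6@96 #7:7@102]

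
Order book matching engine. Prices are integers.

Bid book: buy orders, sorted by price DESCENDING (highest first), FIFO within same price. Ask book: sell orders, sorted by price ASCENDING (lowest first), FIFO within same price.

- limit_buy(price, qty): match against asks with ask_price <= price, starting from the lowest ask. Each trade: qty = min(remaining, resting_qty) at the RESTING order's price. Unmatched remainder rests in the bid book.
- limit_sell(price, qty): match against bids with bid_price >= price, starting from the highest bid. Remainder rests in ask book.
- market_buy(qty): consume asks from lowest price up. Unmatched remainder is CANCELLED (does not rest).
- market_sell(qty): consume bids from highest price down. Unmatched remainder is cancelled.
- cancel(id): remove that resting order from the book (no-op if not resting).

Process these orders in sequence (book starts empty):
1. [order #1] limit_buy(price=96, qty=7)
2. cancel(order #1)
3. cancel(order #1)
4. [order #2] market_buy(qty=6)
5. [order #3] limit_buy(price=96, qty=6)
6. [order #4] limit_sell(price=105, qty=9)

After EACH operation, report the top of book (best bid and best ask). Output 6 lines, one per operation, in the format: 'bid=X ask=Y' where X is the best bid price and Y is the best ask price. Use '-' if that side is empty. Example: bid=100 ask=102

Answer: bid=96 ask=-
bid=- ask=-
bid=- ask=-
bid=- ask=-
bid=96 ask=-
bid=96 ask=105

Derivation:
After op 1 [order #1] limit_buy(price=96, qty=7): fills=none; bids=[#1:7@96] asks=[-]
After op 2 cancel(order #1): fills=none; bids=[-] asks=[-]
After op 3 cancel(order #1): fills=none; bids=[-] asks=[-]
After op 4 [order #2] market_buy(qty=6): fills=none; bids=[-] asks=[-]
After op 5 [order #3] limit_buy(price=96, qty=6): fills=none; bids=[#3:6@96] asks=[-]
After op 6 [order #4] limit_sell(price=105, qty=9): fills=none; bids=[#3:6@96] asks=[#4:9@105]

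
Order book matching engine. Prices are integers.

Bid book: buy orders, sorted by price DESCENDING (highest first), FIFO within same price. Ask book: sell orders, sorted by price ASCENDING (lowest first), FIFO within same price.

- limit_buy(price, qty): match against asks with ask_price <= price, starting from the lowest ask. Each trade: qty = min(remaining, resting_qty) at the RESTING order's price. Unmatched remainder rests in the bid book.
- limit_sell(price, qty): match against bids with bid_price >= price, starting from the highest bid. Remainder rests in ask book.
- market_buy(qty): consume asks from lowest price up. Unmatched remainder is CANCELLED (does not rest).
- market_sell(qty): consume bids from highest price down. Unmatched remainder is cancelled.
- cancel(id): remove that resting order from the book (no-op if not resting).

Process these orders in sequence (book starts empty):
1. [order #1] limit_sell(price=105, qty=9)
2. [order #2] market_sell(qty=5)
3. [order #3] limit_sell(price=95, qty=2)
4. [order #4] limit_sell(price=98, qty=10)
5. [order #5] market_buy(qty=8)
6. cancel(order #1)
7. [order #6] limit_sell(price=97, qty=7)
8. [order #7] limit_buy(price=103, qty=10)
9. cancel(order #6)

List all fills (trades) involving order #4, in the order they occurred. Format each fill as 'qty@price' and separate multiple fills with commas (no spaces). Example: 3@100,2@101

After op 1 [order #1] limit_sell(price=105, qty=9): fills=none; bids=[-] asks=[#1:9@105]
After op 2 [order #2] market_sell(qty=5): fills=none; bids=[-] asks=[#1:9@105]
After op 3 [order #3] limit_sell(price=95, qty=2): fills=none; bids=[-] asks=[#3:2@95 #1:9@105]
After op 4 [order #4] limit_sell(price=98, qty=10): fills=none; bids=[-] asks=[#3:2@95 #4:10@98 #1:9@105]
After op 5 [order #5] market_buy(qty=8): fills=#5x#3:2@95 #5x#4:6@98; bids=[-] asks=[#4:4@98 #1:9@105]
After op 6 cancel(order #1): fills=none; bids=[-] asks=[#4:4@98]
After op 7 [order #6] limit_sell(price=97, qty=7): fills=none; bids=[-] asks=[#6:7@97 #4:4@98]
After op 8 [order #7] limit_buy(price=103, qty=10): fills=#7x#6:7@97 #7x#4:3@98; bids=[-] asks=[#4:1@98]
After op 9 cancel(order #6): fills=none; bids=[-] asks=[#4:1@98]

Answer: 6@98,3@98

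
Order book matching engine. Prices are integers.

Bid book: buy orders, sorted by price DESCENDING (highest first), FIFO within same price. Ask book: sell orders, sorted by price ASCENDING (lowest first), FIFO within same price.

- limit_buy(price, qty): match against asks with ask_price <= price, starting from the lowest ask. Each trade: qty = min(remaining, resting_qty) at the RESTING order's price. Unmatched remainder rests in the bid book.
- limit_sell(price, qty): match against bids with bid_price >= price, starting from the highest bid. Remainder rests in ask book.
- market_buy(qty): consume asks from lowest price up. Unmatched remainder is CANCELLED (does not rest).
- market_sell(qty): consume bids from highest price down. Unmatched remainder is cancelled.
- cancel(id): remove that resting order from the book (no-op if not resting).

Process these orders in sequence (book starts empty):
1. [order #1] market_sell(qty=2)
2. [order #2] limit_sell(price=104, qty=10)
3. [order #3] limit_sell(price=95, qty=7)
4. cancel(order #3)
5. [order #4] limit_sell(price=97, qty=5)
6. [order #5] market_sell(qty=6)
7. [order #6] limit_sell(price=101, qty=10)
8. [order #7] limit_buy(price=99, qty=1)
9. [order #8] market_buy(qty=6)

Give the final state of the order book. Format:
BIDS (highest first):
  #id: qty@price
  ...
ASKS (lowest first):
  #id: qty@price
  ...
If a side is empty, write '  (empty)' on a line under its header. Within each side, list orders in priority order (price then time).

Answer: BIDS (highest first):
  (empty)
ASKS (lowest first):
  #6: 8@101
  #2: 10@104

Derivation:
After op 1 [order #1] market_sell(qty=2): fills=none; bids=[-] asks=[-]
After op 2 [order #2] limit_sell(price=104, qty=10): fills=none; bids=[-] asks=[#2:10@104]
After op 3 [order #3] limit_sell(price=95, qty=7): fills=none; bids=[-] asks=[#3:7@95 #2:10@104]
After op 4 cancel(order #3): fills=none; bids=[-] asks=[#2:10@104]
After op 5 [order #4] limit_sell(price=97, qty=5): fills=none; bids=[-] asks=[#4:5@97 #2:10@104]
After op 6 [order #5] market_sell(qty=6): fills=none; bids=[-] asks=[#4:5@97 #2:10@104]
After op 7 [order #6] limit_sell(price=101, qty=10): fills=none; bids=[-] asks=[#4:5@97 #6:10@101 #2:10@104]
After op 8 [order #7] limit_buy(price=99, qty=1): fills=#7x#4:1@97; bids=[-] asks=[#4:4@97 #6:10@101 #2:10@104]
After op 9 [order #8] market_buy(qty=6): fills=#8x#4:4@97 #8x#6:2@101; bids=[-] asks=[#6:8@101 #2:10@104]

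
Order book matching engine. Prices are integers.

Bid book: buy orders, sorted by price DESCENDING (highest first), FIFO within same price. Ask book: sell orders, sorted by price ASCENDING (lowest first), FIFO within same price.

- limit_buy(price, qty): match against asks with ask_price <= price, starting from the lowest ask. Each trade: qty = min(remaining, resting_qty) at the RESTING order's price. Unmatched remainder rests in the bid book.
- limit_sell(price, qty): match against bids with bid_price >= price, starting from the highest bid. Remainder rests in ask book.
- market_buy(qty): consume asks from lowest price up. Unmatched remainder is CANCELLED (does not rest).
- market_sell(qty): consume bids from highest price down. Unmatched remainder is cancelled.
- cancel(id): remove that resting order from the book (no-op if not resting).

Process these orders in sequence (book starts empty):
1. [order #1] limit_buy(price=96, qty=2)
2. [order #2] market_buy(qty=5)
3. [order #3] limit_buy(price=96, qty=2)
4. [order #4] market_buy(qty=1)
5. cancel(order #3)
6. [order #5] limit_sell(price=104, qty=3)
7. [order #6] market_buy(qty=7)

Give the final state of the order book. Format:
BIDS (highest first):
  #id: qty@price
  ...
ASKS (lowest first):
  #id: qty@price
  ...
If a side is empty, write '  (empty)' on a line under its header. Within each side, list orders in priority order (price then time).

After op 1 [order #1] limit_buy(price=96, qty=2): fills=none; bids=[#1:2@96] asks=[-]
After op 2 [order #2] market_buy(qty=5): fills=none; bids=[#1:2@96] asks=[-]
After op 3 [order #3] limit_buy(price=96, qty=2): fills=none; bids=[#1:2@96 #3:2@96] asks=[-]
After op 4 [order #4] market_buy(qty=1): fills=none; bids=[#1:2@96 #3:2@96] asks=[-]
After op 5 cancel(order #3): fills=none; bids=[#1:2@96] asks=[-]
After op 6 [order #5] limit_sell(price=104, qty=3): fills=none; bids=[#1:2@96] asks=[#5:3@104]
After op 7 [order #6] market_buy(qty=7): fills=#6x#5:3@104; bids=[#1:2@96] asks=[-]

Answer: BIDS (highest first):
  #1: 2@96
ASKS (lowest first):
  (empty)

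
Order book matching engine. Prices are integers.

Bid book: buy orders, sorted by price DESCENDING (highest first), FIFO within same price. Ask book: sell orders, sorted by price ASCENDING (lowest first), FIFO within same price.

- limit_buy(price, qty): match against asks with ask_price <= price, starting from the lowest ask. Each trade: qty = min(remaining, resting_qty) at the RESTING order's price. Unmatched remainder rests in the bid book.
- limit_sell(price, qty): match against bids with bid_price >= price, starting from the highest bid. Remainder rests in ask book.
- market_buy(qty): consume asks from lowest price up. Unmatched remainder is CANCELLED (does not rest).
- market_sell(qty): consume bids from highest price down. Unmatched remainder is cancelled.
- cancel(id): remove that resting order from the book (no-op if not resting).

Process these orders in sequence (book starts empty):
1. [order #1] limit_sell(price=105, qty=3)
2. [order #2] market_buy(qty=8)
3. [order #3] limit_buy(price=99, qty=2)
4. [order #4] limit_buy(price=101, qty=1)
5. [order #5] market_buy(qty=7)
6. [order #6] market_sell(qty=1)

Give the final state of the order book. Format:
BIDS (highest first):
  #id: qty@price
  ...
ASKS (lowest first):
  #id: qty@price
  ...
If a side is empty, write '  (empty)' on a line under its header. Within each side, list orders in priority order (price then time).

After op 1 [order #1] limit_sell(price=105, qty=3): fills=none; bids=[-] asks=[#1:3@105]
After op 2 [order #2] market_buy(qty=8): fills=#2x#1:3@105; bids=[-] asks=[-]
After op 3 [order #3] limit_buy(price=99, qty=2): fills=none; bids=[#3:2@99] asks=[-]
After op 4 [order #4] limit_buy(price=101, qty=1): fills=none; bids=[#4:1@101 #3:2@99] asks=[-]
After op 5 [order #5] market_buy(qty=7): fills=none; bids=[#4:1@101 #3:2@99] asks=[-]
After op 6 [order #6] market_sell(qty=1): fills=#4x#6:1@101; bids=[#3:2@99] asks=[-]

Answer: BIDS (highest first):
  #3: 2@99
ASKS (lowest first):
  (empty)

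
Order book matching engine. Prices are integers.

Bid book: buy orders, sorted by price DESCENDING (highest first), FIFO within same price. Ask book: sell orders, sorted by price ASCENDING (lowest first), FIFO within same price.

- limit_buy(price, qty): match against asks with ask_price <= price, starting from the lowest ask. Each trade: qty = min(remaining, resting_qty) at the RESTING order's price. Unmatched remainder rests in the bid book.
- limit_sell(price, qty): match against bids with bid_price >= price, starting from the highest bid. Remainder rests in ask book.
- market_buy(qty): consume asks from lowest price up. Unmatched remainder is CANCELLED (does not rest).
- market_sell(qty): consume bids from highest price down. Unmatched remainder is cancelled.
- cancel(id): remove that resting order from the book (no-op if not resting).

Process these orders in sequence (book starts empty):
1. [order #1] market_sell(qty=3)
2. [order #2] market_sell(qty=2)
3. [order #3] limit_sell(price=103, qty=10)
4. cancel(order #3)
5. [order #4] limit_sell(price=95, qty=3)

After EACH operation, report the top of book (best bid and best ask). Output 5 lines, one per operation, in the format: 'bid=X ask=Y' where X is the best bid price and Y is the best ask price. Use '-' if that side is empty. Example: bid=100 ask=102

After op 1 [order #1] market_sell(qty=3): fills=none; bids=[-] asks=[-]
After op 2 [order #2] market_sell(qty=2): fills=none; bids=[-] asks=[-]
After op 3 [order #3] limit_sell(price=103, qty=10): fills=none; bids=[-] asks=[#3:10@103]
After op 4 cancel(order #3): fills=none; bids=[-] asks=[-]
After op 5 [order #4] limit_sell(price=95, qty=3): fills=none; bids=[-] asks=[#4:3@95]

Answer: bid=- ask=-
bid=- ask=-
bid=- ask=103
bid=- ask=-
bid=- ask=95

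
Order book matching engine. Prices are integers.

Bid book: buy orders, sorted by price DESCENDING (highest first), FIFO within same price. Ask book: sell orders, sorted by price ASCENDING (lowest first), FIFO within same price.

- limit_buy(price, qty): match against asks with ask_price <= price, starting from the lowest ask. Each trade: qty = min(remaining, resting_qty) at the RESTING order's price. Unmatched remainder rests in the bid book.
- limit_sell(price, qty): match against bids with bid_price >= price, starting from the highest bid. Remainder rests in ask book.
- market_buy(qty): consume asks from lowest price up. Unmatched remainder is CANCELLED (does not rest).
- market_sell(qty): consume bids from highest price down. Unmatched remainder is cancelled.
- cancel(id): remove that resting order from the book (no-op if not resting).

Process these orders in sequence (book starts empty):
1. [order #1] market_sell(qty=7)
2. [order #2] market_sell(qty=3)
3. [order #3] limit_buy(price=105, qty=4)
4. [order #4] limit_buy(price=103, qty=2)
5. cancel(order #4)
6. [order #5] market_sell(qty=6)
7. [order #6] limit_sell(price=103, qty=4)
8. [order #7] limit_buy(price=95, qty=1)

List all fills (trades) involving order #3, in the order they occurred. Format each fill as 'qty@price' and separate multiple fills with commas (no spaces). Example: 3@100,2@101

Answer: 4@105

Derivation:
After op 1 [order #1] market_sell(qty=7): fills=none; bids=[-] asks=[-]
After op 2 [order #2] market_sell(qty=3): fills=none; bids=[-] asks=[-]
After op 3 [order #3] limit_buy(price=105, qty=4): fills=none; bids=[#3:4@105] asks=[-]
After op 4 [order #4] limit_buy(price=103, qty=2): fills=none; bids=[#3:4@105 #4:2@103] asks=[-]
After op 5 cancel(order #4): fills=none; bids=[#3:4@105] asks=[-]
After op 6 [order #5] market_sell(qty=6): fills=#3x#5:4@105; bids=[-] asks=[-]
After op 7 [order #6] limit_sell(price=103, qty=4): fills=none; bids=[-] asks=[#6:4@103]
After op 8 [order #7] limit_buy(price=95, qty=1): fills=none; bids=[#7:1@95] asks=[#6:4@103]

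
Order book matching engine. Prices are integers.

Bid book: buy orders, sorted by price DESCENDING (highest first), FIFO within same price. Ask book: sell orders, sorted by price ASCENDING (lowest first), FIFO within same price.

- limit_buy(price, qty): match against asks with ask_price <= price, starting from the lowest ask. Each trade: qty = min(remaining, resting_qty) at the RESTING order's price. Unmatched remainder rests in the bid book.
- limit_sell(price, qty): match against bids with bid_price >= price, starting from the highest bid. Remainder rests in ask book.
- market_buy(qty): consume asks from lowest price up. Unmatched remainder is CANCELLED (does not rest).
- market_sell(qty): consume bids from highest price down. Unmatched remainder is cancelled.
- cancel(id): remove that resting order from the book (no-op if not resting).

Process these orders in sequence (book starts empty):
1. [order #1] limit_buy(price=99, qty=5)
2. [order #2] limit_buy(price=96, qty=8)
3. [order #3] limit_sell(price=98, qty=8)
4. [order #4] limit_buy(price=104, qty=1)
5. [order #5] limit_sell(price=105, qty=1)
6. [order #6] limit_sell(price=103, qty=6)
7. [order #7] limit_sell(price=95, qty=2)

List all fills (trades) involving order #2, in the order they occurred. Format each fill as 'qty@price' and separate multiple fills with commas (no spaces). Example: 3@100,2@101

After op 1 [order #1] limit_buy(price=99, qty=5): fills=none; bids=[#1:5@99] asks=[-]
After op 2 [order #2] limit_buy(price=96, qty=8): fills=none; bids=[#1:5@99 #2:8@96] asks=[-]
After op 3 [order #3] limit_sell(price=98, qty=8): fills=#1x#3:5@99; bids=[#2:8@96] asks=[#3:3@98]
After op 4 [order #4] limit_buy(price=104, qty=1): fills=#4x#3:1@98; bids=[#2:8@96] asks=[#3:2@98]
After op 5 [order #5] limit_sell(price=105, qty=1): fills=none; bids=[#2:8@96] asks=[#3:2@98 #5:1@105]
After op 6 [order #6] limit_sell(price=103, qty=6): fills=none; bids=[#2:8@96] asks=[#3:2@98 #6:6@103 #5:1@105]
After op 7 [order #7] limit_sell(price=95, qty=2): fills=#2x#7:2@96; bids=[#2:6@96] asks=[#3:2@98 #6:6@103 #5:1@105]

Answer: 2@96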